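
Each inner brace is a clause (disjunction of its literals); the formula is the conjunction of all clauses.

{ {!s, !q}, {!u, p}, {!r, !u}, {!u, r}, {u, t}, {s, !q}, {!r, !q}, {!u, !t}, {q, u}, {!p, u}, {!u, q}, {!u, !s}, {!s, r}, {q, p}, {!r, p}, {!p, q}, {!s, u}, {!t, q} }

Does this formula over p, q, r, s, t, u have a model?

Case s = false:
(!q) alone gives q = false.
(u) alone gives u = true.
But (!u) is also a unit clause — contradiction.
Undo s and try s = true.
(!q) alone gives q = false.
(u) alone gives u = true.
But (!u) is also a unit clause — contradiction.
Neither s = true nor s = false works.
No assignment satisfies every clause.

No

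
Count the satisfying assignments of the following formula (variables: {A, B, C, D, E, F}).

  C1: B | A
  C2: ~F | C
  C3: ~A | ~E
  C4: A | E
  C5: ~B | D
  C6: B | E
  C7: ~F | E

5

There are 2^6 = 64 truth assignments over (A, B, C, D, E, F).
Split on A. With A = 1, the clauses containing A are satisfied and ~A drops from the rest; 2 of the 2^5 = 32 assignments to the other variables satisfy what remains.
With A = 0, by the same count on the reduced clause set, 3 assignments work.
Total: 2 + 3 = 5.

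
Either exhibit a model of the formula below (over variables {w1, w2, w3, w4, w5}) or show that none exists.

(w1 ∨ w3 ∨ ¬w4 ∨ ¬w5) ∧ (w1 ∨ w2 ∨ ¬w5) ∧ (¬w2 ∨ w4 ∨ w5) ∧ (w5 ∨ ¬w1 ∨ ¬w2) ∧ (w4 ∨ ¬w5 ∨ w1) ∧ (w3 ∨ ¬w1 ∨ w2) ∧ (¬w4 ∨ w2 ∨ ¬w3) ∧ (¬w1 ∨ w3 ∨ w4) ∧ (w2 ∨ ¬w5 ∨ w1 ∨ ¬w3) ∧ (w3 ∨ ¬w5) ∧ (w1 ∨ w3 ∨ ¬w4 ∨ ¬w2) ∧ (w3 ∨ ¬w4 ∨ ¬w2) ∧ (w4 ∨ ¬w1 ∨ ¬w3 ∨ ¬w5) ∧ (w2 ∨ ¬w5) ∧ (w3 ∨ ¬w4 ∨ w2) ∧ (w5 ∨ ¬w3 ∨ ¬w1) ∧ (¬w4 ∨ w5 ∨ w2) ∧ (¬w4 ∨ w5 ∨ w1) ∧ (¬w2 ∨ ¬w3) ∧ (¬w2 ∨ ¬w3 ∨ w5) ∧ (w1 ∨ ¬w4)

w1: False,  w2: False,  w3: True,  w4: False,  w5: False

Suppose w3 = True.
(¬w2) alone gives w2 = False.
(¬w4) alone gives w4 = False.
(¬w5) alone gives w5 = False.
(¬w1) alone gives w1 = False.
This assignment satisfies each clause.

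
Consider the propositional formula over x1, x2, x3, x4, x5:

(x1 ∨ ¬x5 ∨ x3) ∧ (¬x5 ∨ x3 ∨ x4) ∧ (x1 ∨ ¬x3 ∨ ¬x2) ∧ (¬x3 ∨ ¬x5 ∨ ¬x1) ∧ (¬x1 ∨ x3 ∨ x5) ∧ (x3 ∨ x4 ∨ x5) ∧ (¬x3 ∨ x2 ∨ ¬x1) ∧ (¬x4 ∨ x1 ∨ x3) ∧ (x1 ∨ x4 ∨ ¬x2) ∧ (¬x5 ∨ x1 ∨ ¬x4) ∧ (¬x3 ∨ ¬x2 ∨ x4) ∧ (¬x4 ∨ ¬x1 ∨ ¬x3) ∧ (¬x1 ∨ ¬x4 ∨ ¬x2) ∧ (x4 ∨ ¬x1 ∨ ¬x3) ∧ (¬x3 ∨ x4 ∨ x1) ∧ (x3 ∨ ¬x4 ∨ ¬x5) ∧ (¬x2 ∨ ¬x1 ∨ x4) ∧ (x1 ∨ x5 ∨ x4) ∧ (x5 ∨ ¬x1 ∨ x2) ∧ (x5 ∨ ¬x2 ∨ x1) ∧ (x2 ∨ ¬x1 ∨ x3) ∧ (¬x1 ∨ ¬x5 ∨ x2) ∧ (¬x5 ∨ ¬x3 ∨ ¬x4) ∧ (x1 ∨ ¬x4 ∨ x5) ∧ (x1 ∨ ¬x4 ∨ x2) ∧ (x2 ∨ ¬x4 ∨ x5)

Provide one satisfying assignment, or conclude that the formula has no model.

Suppose x1 = True.
Suppose x3 = False.
(x5) alone gives x5 = True.
(x4) alone gives x4 = True.
But (¬x4) is also a unit clause — contradiction.
That branch fails; take x3 = True instead.
(¬x5) alone gives x5 = False.
(x2) alone gives x2 = True.
(x4) alone gives x4 = True.
But (¬x4) is also a unit clause — contradiction.
Either choice for x3 ends in contradiction.
That branch fails; take x1 = False instead.
Suppose x5 = False.
(x4) alone gives x4 = True.
But (¬x4) is also a unit clause — contradiction.
That branch fails; take x5 = True instead.
(x3) alone gives x3 = True.
(¬x2) alone gives x2 = False.
(¬x4) alone gives x4 = False.
But (x4) is also a unit clause — contradiction.
Either choice for x5 ends in contradiction.
Either choice for x1 ends in contradiction.

UNSATISFIABLE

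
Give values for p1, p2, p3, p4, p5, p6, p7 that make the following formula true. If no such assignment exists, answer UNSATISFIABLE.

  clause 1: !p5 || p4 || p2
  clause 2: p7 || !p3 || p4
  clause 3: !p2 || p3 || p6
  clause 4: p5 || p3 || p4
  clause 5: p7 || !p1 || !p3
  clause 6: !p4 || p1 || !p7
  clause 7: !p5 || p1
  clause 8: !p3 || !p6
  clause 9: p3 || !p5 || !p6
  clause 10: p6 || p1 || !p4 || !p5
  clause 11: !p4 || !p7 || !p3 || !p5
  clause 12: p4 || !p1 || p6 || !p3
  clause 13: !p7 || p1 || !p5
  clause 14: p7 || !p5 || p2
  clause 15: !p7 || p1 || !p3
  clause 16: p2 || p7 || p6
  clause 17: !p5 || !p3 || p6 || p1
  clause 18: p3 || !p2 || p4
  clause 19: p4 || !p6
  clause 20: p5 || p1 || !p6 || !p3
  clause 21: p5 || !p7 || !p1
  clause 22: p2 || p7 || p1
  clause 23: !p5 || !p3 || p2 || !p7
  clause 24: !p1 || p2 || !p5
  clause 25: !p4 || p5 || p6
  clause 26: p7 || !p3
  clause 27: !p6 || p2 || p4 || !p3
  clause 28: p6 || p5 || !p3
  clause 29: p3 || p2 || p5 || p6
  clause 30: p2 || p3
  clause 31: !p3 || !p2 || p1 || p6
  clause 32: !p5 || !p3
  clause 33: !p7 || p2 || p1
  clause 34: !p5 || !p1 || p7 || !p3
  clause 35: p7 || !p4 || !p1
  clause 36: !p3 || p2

Suppose p5 = false.
Suppose p3 = false.
From the singleton clause (p4), p4 = true.
From the singleton clause (p6), p6 = true.
From the singleton clause (p2), p2 = true.
Suppose p1 = false.
From the singleton clause (!p7), p7 = false.
All clauses are satisfied.

p1=false; p2=true; p3=false; p4=true; p5=false; p6=true; p7=false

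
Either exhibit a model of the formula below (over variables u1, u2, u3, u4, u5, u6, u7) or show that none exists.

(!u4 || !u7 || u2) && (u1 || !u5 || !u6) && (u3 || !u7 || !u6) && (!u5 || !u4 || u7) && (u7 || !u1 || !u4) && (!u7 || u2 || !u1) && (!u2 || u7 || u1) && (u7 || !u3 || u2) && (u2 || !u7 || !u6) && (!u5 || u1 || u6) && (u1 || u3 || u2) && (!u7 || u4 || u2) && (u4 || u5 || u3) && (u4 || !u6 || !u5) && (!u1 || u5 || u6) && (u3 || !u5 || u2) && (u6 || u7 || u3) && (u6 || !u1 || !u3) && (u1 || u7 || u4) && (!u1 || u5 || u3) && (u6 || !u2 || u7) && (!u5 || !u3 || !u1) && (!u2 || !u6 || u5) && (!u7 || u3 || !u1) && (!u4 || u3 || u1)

Case u4 = false:
Case u7 = true:
Unit clause (u2) forces u2 = true.
Case u3 = true:
Case u6 = false:
Unit clause (!u1) forces u1 = false.
Unit clause (!u5) forces u5 = false.
This assignment satisfies each clause.

u1 ↦ false, u2 ↦ true, u3 ↦ true, u4 ↦ false, u5 ↦ false, u6 ↦ false, u7 ↦ true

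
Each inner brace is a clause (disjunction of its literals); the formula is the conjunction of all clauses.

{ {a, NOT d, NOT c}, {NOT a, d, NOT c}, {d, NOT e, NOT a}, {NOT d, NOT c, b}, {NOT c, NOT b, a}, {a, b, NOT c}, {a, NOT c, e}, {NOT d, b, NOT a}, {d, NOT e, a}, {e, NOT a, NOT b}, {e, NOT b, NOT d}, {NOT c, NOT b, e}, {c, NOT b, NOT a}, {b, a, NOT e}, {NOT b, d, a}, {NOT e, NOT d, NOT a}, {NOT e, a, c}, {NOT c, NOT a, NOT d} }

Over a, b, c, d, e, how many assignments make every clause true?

3

There are 2^5 = 32 truth assignments over (a, b, c, d, e).
Split on b. With b = true, the clauses containing b are satisfied and NOT b drops from the rest; 0 of the 2^4 = 16 assignments to the other variables satisfy what remains.
With b = false, by the same count on the reduced clause set, 3 assignments work.
Total: 0 + 3 = 3.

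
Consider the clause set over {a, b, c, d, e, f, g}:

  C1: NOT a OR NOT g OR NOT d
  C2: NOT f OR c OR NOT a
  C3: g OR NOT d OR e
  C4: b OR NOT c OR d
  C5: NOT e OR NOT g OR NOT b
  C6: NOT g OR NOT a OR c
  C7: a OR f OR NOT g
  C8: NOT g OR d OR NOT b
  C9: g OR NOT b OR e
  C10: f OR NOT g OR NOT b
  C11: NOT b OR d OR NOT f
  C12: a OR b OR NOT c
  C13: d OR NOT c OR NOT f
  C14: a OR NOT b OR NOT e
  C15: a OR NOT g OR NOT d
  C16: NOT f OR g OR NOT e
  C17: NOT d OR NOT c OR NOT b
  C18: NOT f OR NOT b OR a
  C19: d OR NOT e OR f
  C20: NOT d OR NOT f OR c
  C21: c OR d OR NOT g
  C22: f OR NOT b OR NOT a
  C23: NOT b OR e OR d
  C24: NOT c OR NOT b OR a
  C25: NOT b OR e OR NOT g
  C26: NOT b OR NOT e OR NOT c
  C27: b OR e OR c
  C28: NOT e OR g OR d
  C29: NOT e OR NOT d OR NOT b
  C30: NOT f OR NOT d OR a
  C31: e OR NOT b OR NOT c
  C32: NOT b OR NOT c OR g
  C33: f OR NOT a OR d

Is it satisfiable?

Suppose a = true.
Suppose g = false.
Suppose f = false.
(NOT b) alone gives b = false.
(d) alone gives d = true.
(e) alone gives e = true.
Every clause is now satisfied; c is unconstrained.
A satisfying assignment: a=true,  b=false,  c=false,  d=true,  e=true,  f=false,  g=false.

Yes, satisfiable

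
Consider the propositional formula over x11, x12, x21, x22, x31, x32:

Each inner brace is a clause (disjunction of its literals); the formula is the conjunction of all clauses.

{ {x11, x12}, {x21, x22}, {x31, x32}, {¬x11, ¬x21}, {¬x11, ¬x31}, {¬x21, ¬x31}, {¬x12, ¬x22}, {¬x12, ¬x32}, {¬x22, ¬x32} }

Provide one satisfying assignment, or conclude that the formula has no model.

Case x11 = True:
The clause (¬x21) is unit, so x21 = False.
The clause (x22) is unit, so x22 = True.
The clause (¬x31) is unit, so x31 = False.
The clause (x32) is unit, so x32 = True.
But (¬x32) is also a unit clause — contradiction.
Backtrack on x11: now try x11 = False.
The clause (x12) is unit, so x12 = True.
The clause (¬x22) is unit, so x22 = False.
The clause (x21) is unit, so x21 = True.
The clause (¬x31) is unit, so x31 = False.
The clause (x32) is unit, so x32 = True.
But (¬x32) is also a unit clause — contradiction.
Neither x11 = True nor x11 = False works.

UNSATISFIABLE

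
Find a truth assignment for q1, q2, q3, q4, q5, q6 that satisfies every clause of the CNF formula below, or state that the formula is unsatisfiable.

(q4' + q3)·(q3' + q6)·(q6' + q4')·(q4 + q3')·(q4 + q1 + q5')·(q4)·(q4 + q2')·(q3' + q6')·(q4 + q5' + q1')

UNSATISFIABLE

From the singleton clause (q4), q4 = 1.
From the singleton clause (q3), q3 = 1.
From the singleton clause (q6), q6 = 1.
Now (q6') is unsatisfied and unit — conflict.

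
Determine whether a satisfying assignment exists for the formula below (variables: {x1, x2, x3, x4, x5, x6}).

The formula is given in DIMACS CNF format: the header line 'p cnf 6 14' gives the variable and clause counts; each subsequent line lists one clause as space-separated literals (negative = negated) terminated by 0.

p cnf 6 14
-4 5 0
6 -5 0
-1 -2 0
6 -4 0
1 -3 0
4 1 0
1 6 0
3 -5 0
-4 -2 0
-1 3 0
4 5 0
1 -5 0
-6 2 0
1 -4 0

No, unsatisfiable

Suppose x4 = False.
From the singleton clause (x1), x1 = True.
From the singleton clause (¬x2), x2 = False.
From the singleton clause (x3), x3 = True.
From the singleton clause (x5), x5 = True.
From the singleton clause (x6), x6 = True.
Now (¬x6) is unsatisfied and unit — conflict.
Backtrack on x4: now try x4 = True.
From the singleton clause (x5), x5 = True.
From the singleton clause (x6), x6 = True.
From the singleton clause (x3), x3 = True.
From the singleton clause (x1), x1 = True.
From the singleton clause (¬x2), x2 = False.
Now (x2) is unsatisfied and unit — conflict.
Neither x4 = True nor x4 = False works.
No assignment satisfies every clause.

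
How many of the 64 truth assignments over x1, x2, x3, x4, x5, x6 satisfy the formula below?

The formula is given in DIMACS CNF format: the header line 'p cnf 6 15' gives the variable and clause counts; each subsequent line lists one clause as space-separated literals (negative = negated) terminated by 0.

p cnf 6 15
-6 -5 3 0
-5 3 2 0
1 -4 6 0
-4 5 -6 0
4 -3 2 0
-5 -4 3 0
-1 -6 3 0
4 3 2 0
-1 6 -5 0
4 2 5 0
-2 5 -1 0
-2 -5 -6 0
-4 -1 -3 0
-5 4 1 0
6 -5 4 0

6

There are 2^6 = 64 truth assignments over (x1, x2, x3, x4, x5, x6).
Split on x3. With x3 = True, the clauses containing x3 are satisfied and ¬x3 drops from the rest; 3 of the 2^5 = 32 assignments to the other variables satisfy what remains.
With x3 = False, by the same count on the reduced clause set, 3 assignments work.
Total: 3 + 3 = 6.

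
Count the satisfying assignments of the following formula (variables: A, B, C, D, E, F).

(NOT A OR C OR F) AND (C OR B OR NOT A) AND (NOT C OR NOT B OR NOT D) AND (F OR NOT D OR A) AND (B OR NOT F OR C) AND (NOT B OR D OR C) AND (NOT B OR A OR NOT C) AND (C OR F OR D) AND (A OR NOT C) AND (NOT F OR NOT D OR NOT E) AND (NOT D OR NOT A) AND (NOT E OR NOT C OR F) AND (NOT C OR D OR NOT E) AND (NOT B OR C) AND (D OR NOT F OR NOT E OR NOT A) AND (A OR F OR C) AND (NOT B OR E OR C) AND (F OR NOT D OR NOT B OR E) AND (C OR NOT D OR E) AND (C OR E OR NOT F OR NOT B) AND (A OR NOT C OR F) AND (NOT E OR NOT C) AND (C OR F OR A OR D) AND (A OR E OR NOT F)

There are 2^6 = 64 truth assignments over (A, B, C, D, E, F).
Split on E. With E = true, the clauses containing E are satisfied and NOT E drops from the rest; 0 of the 2^5 = 32 assignments to the other variables satisfy what remains.
With E = false, by the same count on the reduced clause set, 4 assignments work.
(One model: A=T, B=F, C=T, D=F, E=F, F=F.)
Total: 0 + 4 = 4.

4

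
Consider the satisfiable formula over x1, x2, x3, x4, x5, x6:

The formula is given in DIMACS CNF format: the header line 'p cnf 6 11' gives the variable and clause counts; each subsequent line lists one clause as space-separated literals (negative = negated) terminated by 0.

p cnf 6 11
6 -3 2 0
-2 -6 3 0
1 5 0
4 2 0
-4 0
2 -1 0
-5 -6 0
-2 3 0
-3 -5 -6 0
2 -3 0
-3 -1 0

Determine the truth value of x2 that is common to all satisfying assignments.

True

Suppose x2 = False.
Unit clause (x4) forces x4 = True.
That conflicts with the unit clause (¬x4).
So every satisfying assignment has x2 = True.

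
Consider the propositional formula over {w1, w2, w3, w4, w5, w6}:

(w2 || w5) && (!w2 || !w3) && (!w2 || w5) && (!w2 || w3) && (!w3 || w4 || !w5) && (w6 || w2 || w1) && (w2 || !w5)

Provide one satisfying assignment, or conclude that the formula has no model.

Case w2 = true:
(!w3) alone gives w3 = false.
Now (w3) is unsatisfied and unit — conflict.
That branch fails; take w2 = false instead.
(w5) alone gives w5 = true.
Now (!w5) is unsatisfied and unit — conflict.
Neither w2 = true nor w2 = false works.

UNSATISFIABLE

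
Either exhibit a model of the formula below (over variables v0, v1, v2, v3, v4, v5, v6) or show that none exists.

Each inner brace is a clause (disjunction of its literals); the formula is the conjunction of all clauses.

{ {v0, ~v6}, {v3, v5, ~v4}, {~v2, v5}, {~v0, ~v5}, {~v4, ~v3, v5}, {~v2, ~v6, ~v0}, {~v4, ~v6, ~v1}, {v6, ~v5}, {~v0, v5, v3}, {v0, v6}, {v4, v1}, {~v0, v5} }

Case v0 = 1:
Unit clause (~v5) forces v5 = 0.
Now (v5) is unsatisfied and unit — conflict.
Undo v0 and try v0 = 0.
Unit clause (~v6) forces v6 = 0.
Now (v6) is unsatisfied and unit — conflict.
Both values of v0 lead to a conflict.

UNSATISFIABLE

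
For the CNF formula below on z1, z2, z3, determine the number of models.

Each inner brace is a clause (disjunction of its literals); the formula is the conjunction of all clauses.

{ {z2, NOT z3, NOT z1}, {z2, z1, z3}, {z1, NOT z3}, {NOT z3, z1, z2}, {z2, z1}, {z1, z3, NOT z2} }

There are 2^3 = 8 truth assignments over (z1, z2, z3).
Split on z2. With z2 = true, the clauses containing z2 are satisfied and NOT z2 drops from the rest; 2 of the 2^2 = 4 assignments to the other variables satisfy what remains.
With z2 = false, by the same count on the reduced clause set, 1 assignment works.
(One model: z1=T, z2=F, z3=F.)
Total: 2 + 1 = 3.

3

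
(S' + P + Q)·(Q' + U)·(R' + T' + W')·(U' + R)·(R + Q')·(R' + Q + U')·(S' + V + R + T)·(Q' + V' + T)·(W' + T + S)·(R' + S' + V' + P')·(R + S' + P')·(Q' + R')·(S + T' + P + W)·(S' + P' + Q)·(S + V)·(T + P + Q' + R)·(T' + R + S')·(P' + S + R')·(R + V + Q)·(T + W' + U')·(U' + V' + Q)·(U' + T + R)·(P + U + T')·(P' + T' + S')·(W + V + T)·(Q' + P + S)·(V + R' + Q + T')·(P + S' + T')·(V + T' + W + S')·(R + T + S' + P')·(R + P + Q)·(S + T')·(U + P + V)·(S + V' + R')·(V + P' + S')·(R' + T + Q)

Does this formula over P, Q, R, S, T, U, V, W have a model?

Yes

Case Q = 0:
Case S = 0:
Unit clause (V) forces V = 1.
Unit clause (U') forces U = 0.
Unit clause (T') forces T = 0.
Unit clause (W') forces W = 0.
Unit clause (R') forces R = 0.
Unit clause (P) forces P = 1.
This assignment satisfies each clause.
A satisfying assignment: P=1, Q=0, R=0, S=0, T=0, U=0, V=1, W=0.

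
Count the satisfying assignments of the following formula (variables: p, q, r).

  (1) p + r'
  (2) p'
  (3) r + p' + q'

2

There are 2^3 = 8 truth assignments over (p, q, r).
Check each against the 3 clauses (columns in the order p, q, r):
  F F F  ✓ satisfies all
  F F T  ✗ fails (p + r')
  F T F  ✓ satisfies all
  F T T  ✗ fails (p + r')
  T F F  ✗ fails (p')
  T F T  ✗ fails (p')
  T T F  ✗ fails (p')
  T T T  ✗ fails (p')
2 of the 8 rows are models.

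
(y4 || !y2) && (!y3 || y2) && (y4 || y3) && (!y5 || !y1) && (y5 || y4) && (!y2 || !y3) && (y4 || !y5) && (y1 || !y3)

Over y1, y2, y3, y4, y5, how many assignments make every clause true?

There are 2^5 = 32 truth assignments over (y1, y2, y3, y4, y5).
Split on y2. With y2 = true, the clauses containing y2 are satisfied and !y2 drops from the rest; 3 of the 2^4 = 16 assignments to the other variables satisfy what remains.
With y2 = false, by the same count on the reduced clause set, 3 assignments work.
(One model: y1=F, y2=F, y3=F, y4=T, y5=F.)
Total: 3 + 3 = 6.

6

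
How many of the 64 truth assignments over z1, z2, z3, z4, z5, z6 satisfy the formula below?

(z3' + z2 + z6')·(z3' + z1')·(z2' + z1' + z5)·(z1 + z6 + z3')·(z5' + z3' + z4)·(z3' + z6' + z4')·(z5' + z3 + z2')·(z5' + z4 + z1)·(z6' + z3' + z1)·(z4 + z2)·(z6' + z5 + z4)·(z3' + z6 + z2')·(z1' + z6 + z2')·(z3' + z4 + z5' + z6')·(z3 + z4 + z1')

11

There are 2^6 = 64 truth assignments over (z1, z2, z3, z4, z5, z6).
Split on z4. With z4 = 1, the clauses containing z4 are satisfied and z4' drops from the rest; 10 of the 2^5 = 32 assignments to the other variables satisfy what remains.
With z4 = 0, by the same count on the reduced clause set, 1 assignment works.
Total: 10 + 1 = 11.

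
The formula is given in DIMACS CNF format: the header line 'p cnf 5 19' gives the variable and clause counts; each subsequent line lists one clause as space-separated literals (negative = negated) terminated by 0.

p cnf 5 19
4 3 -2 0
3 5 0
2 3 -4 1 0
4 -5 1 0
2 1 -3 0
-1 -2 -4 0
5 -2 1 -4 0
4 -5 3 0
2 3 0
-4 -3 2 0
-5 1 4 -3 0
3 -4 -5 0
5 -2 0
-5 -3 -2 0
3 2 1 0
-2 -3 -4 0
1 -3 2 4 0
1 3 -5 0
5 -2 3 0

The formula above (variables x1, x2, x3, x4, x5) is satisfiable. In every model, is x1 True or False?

True

Suppose x1 = False.
Branch on x3: set x3 = True.
Unit clause (x2) forces x2 = True.
Unit clause (x5) forces x5 = True.
But (¬x5) is also a unit clause — contradiction.
So x3 must be the other value — set x3 = False.
Unit clause (x5) forces x5 = True.
But (¬x5) is also a unit clause — contradiction.
Neither x3 = True nor x3 = False works.
So every satisfying assignment has x1 = True.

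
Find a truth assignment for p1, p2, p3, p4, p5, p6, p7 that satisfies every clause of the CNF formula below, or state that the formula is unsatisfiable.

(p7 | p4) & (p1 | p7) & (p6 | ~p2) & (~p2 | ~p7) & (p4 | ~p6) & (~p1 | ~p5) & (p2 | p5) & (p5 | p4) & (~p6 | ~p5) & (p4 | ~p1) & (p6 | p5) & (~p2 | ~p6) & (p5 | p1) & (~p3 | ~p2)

p1 ↦ 0; p2 ↦ 0; p3 ↦ 0; p4 ↦ 0; p5 ↦ 1; p6 ↦ 0; p7 ↦ 1

Try p7 = 1.
From the singleton clause (~p2), p2 = 0.
From the singleton clause (p5), p5 = 1.
From the singleton clause (~p1), p1 = 0.
From the singleton clause (~p6), p6 = 0.
No clause remains; p3, p4 are free.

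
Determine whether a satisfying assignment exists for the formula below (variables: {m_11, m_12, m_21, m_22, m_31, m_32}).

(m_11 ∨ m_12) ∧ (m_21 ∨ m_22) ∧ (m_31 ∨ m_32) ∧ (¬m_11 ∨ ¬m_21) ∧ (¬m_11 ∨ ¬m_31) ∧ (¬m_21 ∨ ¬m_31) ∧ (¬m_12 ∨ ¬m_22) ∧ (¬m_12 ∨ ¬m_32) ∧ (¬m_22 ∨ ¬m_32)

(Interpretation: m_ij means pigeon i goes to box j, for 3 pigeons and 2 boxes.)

No, unsatisfiable

Try m_11 = True.
From the singleton clause (¬m_21), m_21 = False.
From the singleton clause (m_22), m_22 = True.
From the singleton clause (¬m_31), m_31 = False.
From the singleton clause (m_32), m_32 = True.
That conflicts with the unit clause (¬m_32).
Undo m_11 and try m_11 = False.
From the singleton clause (m_12), m_12 = True.
From the singleton clause (¬m_22), m_22 = False.
From the singleton clause (m_21), m_21 = True.
From the singleton clause (¬m_31), m_31 = False.
From the singleton clause (m_32), m_32 = True.
That conflicts with the unit clause (¬m_32).
Both values of m_11 lead to a conflict.
No assignment satisfies every clause.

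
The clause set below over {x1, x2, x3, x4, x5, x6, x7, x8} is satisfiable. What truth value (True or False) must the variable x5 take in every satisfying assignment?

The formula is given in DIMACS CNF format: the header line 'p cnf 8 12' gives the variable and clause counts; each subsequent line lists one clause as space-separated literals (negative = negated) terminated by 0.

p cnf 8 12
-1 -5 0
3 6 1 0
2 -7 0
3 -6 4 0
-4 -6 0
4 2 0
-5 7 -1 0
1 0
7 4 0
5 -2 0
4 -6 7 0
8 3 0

Suppose x5 = True.
Unit clause (¬x1) forces x1 = False.
But (x1) is also a unit clause — contradiction.
So every satisfying assignment has x5 = False.

False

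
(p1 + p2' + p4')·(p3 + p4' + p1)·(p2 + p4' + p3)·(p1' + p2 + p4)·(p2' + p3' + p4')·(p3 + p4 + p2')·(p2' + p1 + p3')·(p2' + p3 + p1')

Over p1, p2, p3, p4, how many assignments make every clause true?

There are 2^4 = 16 truth assignments over (p1, p2, p3, p4).
Split on p3. With p3 = 1, the clauses containing p3 are satisfied and p3' drops from the rest; 4 of the 2^3 = 8 assignments to the other variables satisfy what remains.
With p3 = 0, by the same count on the reduced clause set, 1 assignment works.
(One model: p1=F, p2=F, p3=F, p4=F.)
Total: 4 + 1 = 5.

5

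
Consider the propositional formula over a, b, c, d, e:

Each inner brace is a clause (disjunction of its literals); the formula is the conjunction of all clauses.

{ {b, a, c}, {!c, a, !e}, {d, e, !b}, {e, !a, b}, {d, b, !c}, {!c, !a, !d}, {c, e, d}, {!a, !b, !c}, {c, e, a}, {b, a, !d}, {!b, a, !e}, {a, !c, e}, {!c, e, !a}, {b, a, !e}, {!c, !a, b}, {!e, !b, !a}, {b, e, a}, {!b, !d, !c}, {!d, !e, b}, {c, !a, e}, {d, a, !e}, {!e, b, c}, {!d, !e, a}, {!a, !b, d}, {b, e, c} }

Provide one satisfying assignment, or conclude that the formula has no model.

Case b = true:
Case d = true:
(!c) alone gives c = false.
Case e = true:
(a) alone gives a = true.
Now (!a) is unsatisfied and unit — conflict.
So e must be the other value — set e = false.
(a) alone gives a = true.
Now (!a) is unsatisfied and unit — conflict.
Neither e = true nor e = false works.
So d must be the other value — set d = false.
(e) alone gives e = true.
(a) alone gives a = true.
Now (!a) is unsatisfied and unit — conflict.
Neither d = true nor d = false works.
So b must be the other value — set b = false.
Case a = true:
(e) alone gives e = true.
(!c) alone gives c = false.
Now (c) is unsatisfied and unit — conflict.
So a must be the other value — set a = false.
(c) alone gives c = true.
(!e) alone gives e = false.
Now (e) is unsatisfied and unit — conflict.
Neither a = true nor a = false works.
Neither b = true nor b = false works.

UNSATISFIABLE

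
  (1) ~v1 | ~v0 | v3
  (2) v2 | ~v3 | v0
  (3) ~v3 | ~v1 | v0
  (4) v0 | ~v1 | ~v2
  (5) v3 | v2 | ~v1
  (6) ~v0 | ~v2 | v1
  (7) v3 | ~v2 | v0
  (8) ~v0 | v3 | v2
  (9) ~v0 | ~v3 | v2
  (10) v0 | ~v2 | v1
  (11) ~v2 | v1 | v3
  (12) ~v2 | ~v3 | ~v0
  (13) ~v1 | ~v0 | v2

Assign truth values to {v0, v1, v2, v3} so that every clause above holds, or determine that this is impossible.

Case v1 = 0:
Case v0 = 0:
From the singleton clause (~v2), v2 = 0.
From the singleton clause (~v3), v3 = 0.
Every clause now holds.

v0=0; v1=0; v2=0; v3=0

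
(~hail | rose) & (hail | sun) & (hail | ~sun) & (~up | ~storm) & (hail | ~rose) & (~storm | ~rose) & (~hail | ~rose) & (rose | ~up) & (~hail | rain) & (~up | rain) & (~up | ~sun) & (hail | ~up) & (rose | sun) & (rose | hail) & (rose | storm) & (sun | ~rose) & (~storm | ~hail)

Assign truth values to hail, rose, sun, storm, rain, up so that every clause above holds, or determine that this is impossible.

UNSATISFIABLE

Case hail = 0:
From the singleton clause (sun), sun = 1.
That conflicts with the unit clause (~sun).
That branch fails; take hail = 1 instead.
From the singleton clause (rose), rose = 1.
That conflicts with the unit clause (~rose).
Either choice for hail ends in contradiction.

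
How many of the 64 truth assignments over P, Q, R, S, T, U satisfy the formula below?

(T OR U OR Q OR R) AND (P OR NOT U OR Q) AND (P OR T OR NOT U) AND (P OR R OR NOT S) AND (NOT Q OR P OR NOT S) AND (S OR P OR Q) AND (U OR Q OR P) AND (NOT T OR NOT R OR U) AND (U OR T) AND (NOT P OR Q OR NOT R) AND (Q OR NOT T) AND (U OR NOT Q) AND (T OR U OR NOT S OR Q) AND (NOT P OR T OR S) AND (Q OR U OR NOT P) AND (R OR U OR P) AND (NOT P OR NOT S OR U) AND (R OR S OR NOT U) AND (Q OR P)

There are 2^6 = 64 truth assignments over (P, Q, R, S, T, U).
Split on U. With U = true, the clauses containing U are satisfied and NOT U drops from the rest; 7 of the 2^5 = 32 assignments to the other variables satisfy what remains.
With U = false, by the same count on the reduced clause set, 0 assignments work.
Total: 7 + 0 = 7.

7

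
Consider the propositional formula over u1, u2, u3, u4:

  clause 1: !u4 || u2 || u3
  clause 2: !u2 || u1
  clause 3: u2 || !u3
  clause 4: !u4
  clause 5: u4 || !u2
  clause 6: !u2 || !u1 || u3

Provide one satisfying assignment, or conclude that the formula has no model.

u1 ↦ false,  u2 ↦ false,  u3 ↦ false,  u4 ↦ false

From the singleton clause (!u4), u4 = false.
From the singleton clause (!u2), u2 = false.
From the singleton clause (!u3), u3 = false.
Every clause is now satisfied; u1 is unconstrained.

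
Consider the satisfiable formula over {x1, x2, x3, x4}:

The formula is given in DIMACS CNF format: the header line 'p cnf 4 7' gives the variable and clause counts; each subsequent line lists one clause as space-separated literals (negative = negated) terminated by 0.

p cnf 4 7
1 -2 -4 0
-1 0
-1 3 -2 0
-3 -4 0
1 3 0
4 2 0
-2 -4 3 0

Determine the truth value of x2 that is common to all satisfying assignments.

True

Suppose x2 = False.
(¬x1) alone gives x1 = False.
(x3) alone gives x3 = True.
(¬x4) alone gives x4 = False.
Now (x4) is unsatisfied and unit — conflict.
So every satisfying assignment has x2 = True.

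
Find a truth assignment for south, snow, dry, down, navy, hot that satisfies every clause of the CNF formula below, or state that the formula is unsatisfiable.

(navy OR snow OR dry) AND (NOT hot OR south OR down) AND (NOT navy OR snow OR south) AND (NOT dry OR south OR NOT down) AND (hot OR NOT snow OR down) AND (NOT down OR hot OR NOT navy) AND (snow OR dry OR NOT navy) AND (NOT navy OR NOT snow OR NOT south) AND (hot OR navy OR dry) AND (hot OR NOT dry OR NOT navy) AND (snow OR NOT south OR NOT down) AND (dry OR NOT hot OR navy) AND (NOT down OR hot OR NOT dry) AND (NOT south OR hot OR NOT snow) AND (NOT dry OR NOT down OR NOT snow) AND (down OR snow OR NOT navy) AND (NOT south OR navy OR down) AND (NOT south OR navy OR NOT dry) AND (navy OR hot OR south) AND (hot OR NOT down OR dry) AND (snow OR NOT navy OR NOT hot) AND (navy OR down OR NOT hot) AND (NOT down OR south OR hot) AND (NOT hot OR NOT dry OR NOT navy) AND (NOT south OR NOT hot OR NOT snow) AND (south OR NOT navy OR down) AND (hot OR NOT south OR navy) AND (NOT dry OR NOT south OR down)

south ↦ false; snow ↦ true; dry ↦ false; down ↦ true; navy ↦ true; hot ↦ true

Try navy = true.
Try snow = true.
Unit clause (NOT south) forces south = false.
Unit clause (down) forces down = true.
Unit clause (NOT dry) forces dry = false.
Unit clause (hot) forces hot = true.
All clauses are satisfied.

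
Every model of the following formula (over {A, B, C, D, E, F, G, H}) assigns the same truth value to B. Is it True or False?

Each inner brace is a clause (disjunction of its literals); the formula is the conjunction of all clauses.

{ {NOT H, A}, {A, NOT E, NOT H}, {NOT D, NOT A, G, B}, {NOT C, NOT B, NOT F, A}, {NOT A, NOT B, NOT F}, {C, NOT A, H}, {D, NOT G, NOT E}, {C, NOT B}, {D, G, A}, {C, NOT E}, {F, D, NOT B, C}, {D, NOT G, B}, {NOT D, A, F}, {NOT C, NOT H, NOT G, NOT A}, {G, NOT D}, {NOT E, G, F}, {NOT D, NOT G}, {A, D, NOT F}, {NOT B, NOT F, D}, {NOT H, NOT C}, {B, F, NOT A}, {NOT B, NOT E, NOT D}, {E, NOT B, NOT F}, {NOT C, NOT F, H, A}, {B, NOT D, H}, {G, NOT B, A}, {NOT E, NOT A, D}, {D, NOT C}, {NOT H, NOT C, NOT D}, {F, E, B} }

False

Suppose B = true.
(C) alone gives C = true.
(NOT H) alone gives H = false.
(D) alone gives D = true.
(G) alone gives G = true.
Now (NOT G) is unsatisfied and unit — conflict.
So every satisfying assignment has B = False.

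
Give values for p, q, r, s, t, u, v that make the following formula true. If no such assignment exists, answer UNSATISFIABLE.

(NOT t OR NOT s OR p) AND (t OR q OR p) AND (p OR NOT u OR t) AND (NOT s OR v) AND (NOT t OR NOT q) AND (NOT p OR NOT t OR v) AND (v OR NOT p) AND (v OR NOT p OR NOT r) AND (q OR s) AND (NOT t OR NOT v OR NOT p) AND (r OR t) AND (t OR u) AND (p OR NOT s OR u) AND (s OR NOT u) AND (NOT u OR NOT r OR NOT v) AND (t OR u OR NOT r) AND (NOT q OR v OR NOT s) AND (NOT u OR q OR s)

Try s = false.
Unit clause (q) forces q = true.
Unit clause (NOT t) forces t = false.
Unit clause (r) forces r = true.
Unit clause (u) forces u = true.
But (NOT u) is also a unit clause — contradiction.
Undo s and try s = true.
Unit clause (v) forces v = true.
Try t = false.
Unit clause (r) forces r = true.
Unit clause (u) forces u = true.
But (NOT u) is also a unit clause — contradiction.
Undo t and try t = true.
Unit clause (p) forces p = true.
But (NOT p) is also a unit clause — contradiction.
Neither t = true nor t = false works.
Neither s = true nor s = false works.

UNSATISFIABLE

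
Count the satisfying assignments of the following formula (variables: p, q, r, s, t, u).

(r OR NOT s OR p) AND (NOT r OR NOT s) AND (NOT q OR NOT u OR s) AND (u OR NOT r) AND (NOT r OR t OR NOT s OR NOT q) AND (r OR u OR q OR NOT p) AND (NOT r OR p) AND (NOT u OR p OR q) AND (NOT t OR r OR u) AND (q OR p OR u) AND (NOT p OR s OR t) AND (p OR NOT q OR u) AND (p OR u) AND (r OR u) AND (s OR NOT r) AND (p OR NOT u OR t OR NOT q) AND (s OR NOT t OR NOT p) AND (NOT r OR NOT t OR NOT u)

4

There are 2^6 = 64 truth assignments over (p, q, r, s, t, u).
Split on r. With r = true, the clauses containing r are satisfied and NOT r drops from the rest; 0 of the 2^5 = 32 assignments to the other variables satisfy what remains.
With r = false, by the same count on the reduced clause set, 4 assignments work.
(One model: p=T, q=F, r=F, s=T, t=F, u=T.)
Total: 0 + 4 = 4.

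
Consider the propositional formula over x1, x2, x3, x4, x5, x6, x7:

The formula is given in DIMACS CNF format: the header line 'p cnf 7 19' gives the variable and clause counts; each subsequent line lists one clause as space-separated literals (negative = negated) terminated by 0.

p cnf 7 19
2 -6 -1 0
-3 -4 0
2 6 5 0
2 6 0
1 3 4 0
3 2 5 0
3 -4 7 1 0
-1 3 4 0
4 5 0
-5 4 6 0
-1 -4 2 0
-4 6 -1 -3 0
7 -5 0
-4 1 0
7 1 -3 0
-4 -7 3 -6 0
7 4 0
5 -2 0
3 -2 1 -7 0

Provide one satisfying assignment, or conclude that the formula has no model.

Case x3 = True:
Unit clause (¬x4) forces x4 = False.
Unit clause (x5) forces x5 = True.
Unit clause (x6) forces x6 = True.
Unit clause (x7) forces x7 = True.
Case x2 = True:
No clause remains; x1 is free.

x1=False,  x2=True,  x3=True,  x4=False,  x5=True,  x6=True,  x7=True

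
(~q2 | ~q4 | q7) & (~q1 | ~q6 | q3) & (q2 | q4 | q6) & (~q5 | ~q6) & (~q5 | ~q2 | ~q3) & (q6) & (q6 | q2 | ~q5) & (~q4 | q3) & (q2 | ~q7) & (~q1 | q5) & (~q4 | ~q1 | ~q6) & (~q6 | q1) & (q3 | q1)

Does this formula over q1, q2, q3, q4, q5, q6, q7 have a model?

From the singleton clause (q6), q6 = 1.
From the singleton clause (~q5), q5 = 0.
From the singleton clause (~q1), q1 = 0.
That conflicts with the unit clause (q1).
No assignment satisfies every clause.

Unsatisfiable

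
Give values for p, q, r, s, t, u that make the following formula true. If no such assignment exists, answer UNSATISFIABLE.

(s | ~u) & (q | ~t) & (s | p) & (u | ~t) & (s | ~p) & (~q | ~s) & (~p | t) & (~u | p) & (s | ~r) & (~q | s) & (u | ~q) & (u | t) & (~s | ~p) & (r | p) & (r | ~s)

UNSATISFIABLE

Branch on s: set s = 1.
The clause (~q) is unit, so q = 0.
The clause (~t) is unit, so t = 0.
The clause (~p) is unit, so p = 0.
The clause (~u) is unit, so u = 0.
Now (u) is unsatisfied and unit — conflict.
Undo s and try s = 0.
The clause (~u) is unit, so u = 0.
The clause (p) is unit, so p = 1.
Now (~p) is unsatisfied and unit — conflict.
Both values of s lead to a conflict.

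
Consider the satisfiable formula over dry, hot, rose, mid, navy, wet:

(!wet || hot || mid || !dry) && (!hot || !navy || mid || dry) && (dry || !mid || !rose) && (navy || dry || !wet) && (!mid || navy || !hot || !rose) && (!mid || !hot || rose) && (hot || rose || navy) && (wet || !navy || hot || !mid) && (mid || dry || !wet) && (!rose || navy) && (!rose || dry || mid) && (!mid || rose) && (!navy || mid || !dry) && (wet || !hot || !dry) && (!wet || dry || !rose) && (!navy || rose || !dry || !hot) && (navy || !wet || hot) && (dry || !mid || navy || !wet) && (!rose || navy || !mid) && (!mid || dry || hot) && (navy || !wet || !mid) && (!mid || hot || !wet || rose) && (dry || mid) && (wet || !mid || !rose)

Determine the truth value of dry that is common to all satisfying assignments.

True

Suppose dry = false.
The clause (mid) is unit, so mid = true.
The clause (!rose) is unit, so rose = false.
Now (rose) is unsatisfied and unit — conflict.
So every satisfying assignment has dry = True.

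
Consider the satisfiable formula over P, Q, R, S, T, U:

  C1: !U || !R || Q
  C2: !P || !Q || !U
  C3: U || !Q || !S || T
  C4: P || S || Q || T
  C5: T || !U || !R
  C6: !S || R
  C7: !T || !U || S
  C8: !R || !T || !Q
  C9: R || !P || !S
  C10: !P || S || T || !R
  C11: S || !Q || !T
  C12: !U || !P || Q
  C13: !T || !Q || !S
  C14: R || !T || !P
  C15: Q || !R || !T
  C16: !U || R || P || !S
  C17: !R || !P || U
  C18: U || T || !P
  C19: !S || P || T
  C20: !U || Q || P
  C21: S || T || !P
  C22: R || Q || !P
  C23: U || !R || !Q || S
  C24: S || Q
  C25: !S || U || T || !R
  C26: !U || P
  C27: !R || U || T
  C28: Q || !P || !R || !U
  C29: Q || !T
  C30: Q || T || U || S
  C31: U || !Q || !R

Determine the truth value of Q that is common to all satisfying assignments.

True

Suppose Q = false.
The clause (S) is unit, so S = true.
The clause (R) is unit, so R = true.
The clause (!U) is unit, so U = false.
The clause (!T) is unit, so T = false.
But (T) is also a unit clause — contradiction.
So every satisfying assignment has Q = True.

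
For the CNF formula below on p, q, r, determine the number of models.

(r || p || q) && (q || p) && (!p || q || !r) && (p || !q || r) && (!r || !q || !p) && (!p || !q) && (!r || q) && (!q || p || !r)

1

There are 2^3 = 8 truth assignments over (p, q, r).
Split on p. With p = true, the clauses containing p are satisfied and !p drops from the rest; 1 of the 2^2 = 4 assignments to the other variables satisfy what remains.
With p = false, by the same count on the reduced clause set, 0 assignments work.
Total: 1 + 0 = 1.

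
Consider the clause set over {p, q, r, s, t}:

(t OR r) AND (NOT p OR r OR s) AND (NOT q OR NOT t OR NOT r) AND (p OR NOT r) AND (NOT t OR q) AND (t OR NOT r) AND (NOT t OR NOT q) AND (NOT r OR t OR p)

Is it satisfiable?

Suppose t = true.
From the singleton clause (q), q = true.
That conflicts with the unit clause (NOT q).
That branch fails; take t = false instead.
From the singleton clause (r), r = true.
That conflicts with the unit clause (NOT r).
Neither t = true nor t = false works.
No assignment satisfies every clause.

Unsatisfiable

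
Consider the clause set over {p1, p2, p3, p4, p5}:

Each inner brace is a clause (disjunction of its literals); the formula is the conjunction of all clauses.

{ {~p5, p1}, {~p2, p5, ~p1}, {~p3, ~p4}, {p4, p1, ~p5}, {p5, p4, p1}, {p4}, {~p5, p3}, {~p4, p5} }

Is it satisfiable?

Unit clause (p4) forces p4 = 1.
Unit clause (~p3) forces p3 = 0.
Unit clause (~p5) forces p5 = 0.
But (p5) is also a unit clause — contradiction.
No assignment satisfies every clause.

Unsatisfiable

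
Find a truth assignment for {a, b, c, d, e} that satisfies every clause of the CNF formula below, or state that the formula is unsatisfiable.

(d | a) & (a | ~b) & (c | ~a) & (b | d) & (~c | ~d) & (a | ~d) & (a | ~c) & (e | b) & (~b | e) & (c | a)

a: 1,  b: 1,  c: 1,  d: 0,  e: 1

Branch on d: set d = 0.
(a) alone gives a = 1.
(c) alone gives c = 1.
(b) alone gives b = 1.
(e) alone gives e = 1.
All clauses are satisfied.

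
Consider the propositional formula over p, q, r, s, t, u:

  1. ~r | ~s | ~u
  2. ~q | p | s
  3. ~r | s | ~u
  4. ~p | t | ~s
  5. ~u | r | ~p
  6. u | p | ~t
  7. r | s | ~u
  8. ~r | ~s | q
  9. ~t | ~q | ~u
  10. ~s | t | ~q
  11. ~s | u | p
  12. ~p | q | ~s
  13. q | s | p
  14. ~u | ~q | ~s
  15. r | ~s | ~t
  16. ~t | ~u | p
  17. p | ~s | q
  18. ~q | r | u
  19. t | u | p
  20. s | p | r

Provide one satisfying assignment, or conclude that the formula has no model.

p ↦ 1,  q ↦ 0,  r ↦ 1,  s ↦ 0,  t ↦ 0,  u ↦ 0

Suppose r = 1.
Suppose s = 0.
From the singleton clause (~u), u = 0.
Suppose q = 0.
From the singleton clause (p), p = 1.
All clauses hold; t can take either value.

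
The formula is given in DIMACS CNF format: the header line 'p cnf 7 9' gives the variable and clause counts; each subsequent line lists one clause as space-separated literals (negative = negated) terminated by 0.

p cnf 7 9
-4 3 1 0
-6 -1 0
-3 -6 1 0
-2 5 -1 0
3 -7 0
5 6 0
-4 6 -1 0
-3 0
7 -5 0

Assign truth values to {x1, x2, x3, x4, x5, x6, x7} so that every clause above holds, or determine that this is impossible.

x1: False, x2: True, x3: False, x4: False, x5: False, x6: True, x7: False

(¬x3) alone gives x3 = False.
(¬x7) alone gives x7 = False.
(¬x5) alone gives x5 = False.
(x6) alone gives x6 = True.
(¬x1) alone gives x1 = False.
(¬x4) alone gives x4 = False.
No clause remains; x2 is free.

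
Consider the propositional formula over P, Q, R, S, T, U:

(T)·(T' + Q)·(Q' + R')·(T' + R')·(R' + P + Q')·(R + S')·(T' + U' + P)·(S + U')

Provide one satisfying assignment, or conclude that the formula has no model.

P ↦ 1, Q ↦ 1, R ↦ 0, S ↦ 0, T ↦ 1, U ↦ 0

Unit clause (T) forces T = 1.
Unit clause (Q) forces Q = 1.
Unit clause (R') forces R = 0.
Unit clause (S') forces S = 0.
Unit clause (U') forces U = 0.
Every clause is now satisfied; P is unconstrained.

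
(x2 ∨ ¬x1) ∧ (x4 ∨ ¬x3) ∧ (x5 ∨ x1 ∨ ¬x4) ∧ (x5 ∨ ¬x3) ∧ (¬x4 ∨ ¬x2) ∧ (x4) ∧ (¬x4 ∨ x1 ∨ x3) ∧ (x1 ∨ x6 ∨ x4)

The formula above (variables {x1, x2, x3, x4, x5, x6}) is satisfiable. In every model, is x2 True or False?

False

Suppose x2 = True.
From the singleton clause (¬x4), x4 = False.
Now (x4) is unsatisfied and unit — conflict.
So every satisfying assignment has x2 = False.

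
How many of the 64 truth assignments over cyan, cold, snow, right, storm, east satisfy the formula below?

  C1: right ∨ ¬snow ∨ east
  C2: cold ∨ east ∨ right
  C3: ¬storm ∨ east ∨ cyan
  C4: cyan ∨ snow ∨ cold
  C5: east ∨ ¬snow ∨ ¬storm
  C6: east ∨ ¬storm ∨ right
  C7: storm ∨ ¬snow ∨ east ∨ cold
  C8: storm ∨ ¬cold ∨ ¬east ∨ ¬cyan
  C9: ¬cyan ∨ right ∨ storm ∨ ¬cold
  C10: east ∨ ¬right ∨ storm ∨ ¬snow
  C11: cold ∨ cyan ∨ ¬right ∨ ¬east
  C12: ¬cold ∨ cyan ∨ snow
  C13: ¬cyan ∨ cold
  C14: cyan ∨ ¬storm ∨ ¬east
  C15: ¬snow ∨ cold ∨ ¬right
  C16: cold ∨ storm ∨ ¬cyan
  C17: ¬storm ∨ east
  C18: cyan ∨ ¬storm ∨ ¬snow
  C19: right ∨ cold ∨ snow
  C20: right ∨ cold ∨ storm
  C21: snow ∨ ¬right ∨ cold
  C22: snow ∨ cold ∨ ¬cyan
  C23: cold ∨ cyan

7

There are 2^6 = 64 truth assignments over (cyan, cold, snow, right, storm, east).
Split on east. With east = True, the clauses containing east are satisfied and ¬east drops from the rest; 6 of the 2^5 = 32 assignments to the other variables satisfy what remains.
With east = False, by the same count on the reduced clause set, 1 assignment works.
(One model: cyan=F, cold=T, snow=T, right=F, storm=F, east=T.)
Total: 6 + 1 = 7.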